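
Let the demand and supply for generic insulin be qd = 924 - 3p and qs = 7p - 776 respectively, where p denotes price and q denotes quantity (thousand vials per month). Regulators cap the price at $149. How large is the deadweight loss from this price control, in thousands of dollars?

In a free market, 924 - 3p = 7p - 776 gives the equilibrium p* = 170, q* = 414.
The ceiling of 149 is below the equilibrium price 170, so it binds.
At p = 149: qd = 924 - 3·149 = 477 and qs = 7·149 - 776 = 267.
Quantity traded falls to 267. At q = 267 the demand price is (924 - 267)/3 = 219 and the supply price is (776 + 267)/7 = 149.
Deadweight loss = ½ · (219 - 149) · (414 - 267) = ½ · 70 · 147 = 5145.

5145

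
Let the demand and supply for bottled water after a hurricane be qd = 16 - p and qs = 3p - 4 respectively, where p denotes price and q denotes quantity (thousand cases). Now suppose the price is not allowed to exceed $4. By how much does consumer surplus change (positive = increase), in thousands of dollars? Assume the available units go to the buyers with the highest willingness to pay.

Without the control the market clears where 16 - p = 3p - 4, i.e. p* = 5 and q* = 11.
The ceiling of 4 is below the equilibrium price 5, so it binds.
At p = 4: qd = 16 - 4 = 12 and qs = 3·4 - 4 = 8.
Consumer surplus without the control is ½ · (16 - 5) · 11 = 60.5.
With the ceiling, 8 units are sold at 4 (assume they go to the highest-value buyers). The demand price at q = 8 is 8, so CS = ½ · [(16 - 4) + (8 - 4)] · 8 = 64.
Change in consumer surplus = 64 - 60.5 = 3.5.

3.5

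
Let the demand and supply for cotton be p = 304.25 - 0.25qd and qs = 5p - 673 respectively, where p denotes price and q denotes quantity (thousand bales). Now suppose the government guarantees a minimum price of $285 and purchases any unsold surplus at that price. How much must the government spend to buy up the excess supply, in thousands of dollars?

192375

Rearranging demand gives qd = 1217 - 4p. Without the control the market clears where 1217 - 4p = 5p - 673, i.e. p* = 210 and q* = 377.
Since 285 > 210, the floor is binding.
At p = 285: qd = 1217 - 4·285 = 77 and qs = 5·285 - 673 = 752.
Surplus = qs - qd = 675.
Government expenditure = surplus × support price = 675 × 285 = 192375.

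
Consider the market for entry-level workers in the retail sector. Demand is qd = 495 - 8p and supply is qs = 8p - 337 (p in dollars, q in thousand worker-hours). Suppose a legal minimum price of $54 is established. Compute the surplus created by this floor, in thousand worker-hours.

32

In a free market, 495 - 8p = 8p - 337 gives the equilibrium p* = 52, q* = 79.
Since 54 > 52, the floor is binding.
At p = 54: qd = 495 - 8·54 = 63 and qs = 8·54 - 337 = 95.
Surplus = qs - qd = 95 - 63 = 32.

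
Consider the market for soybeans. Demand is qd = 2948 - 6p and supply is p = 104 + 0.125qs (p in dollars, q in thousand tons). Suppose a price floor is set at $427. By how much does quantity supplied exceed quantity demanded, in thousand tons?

Rearranging supply gives qs = 8p - 832. In a free market, 2948 - 6p = 8p - 832 gives the equilibrium p* = 270, q* = 1328.
Since 427 > 270, the floor is binding.
At p = 427: qd = 2948 - 6·427 = 386 and qs = 8·427 - 832 = 2584.
Surplus = qs - qd = 2584 - 386 = 2198.

2198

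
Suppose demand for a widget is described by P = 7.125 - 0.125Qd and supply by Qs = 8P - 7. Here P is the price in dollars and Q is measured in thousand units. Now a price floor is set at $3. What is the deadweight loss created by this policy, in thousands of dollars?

0

Rearranging demand gives Qd = 57 - 8P. Without the control the market clears where 57 - 8P = 8P - 7, i.e. P* = 4 and Q* = 25.
The floor of 3 is below the equilibrium price 4, so it is not binding; the market clears at P* = 4, Q* = 25.
Since the control does not bind, no trades are prevented and deadweight loss is zero.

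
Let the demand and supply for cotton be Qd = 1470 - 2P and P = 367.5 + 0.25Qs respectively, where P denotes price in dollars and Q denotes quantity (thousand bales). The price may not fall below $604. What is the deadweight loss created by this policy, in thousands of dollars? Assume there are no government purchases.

Rearranging supply gives Qs = 4P - 1470. In a free market, 1470 - 2P = 4P - 1470 gives the equilibrium P* = 490, Q* = 490.
Because the floor (604) lies above the market-clearing price, it is binding.
At P = 604: Qd = 1470 - 2·604 = 262 and Qs = 4·604 - 1470 = 946.
Quantity traded falls to 262. At Q = 262 the demand price is (1470 - 262)/2 = 604 and the supply price is (1470 + 262)/4 = 433.
Deadweight loss = ½ · (604 - 433) · (490 - 262) = ½ · 171 · 228 = 19494.

19494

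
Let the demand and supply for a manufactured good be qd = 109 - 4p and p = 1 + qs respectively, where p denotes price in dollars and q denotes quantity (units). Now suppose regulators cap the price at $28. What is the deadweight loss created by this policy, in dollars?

Rearranging supply gives qs = p - 1. Equilibrium: 109 - 4p = p - 1, so 110 = 5p and p* = 22, q* = 21.
Since 28 is above p* = 22, the ceiling does not bind and the free-market outcome prevails.
Since the control does not bind, no trades are prevented and deadweight loss is zero.

0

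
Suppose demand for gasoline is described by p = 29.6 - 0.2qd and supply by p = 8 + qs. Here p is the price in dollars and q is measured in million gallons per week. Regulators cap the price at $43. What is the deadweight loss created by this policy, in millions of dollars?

Rearranging demand gives qd = 148 - 5p; rearranging supply gives qs = p - 8. Without the control the market clears where 148 - 5p = p - 8, i.e. p* = 26 and q* = 18.
Since 43 is above p* = 26, the ceiling does not bind and the free-market outcome prevails.
Since the control does not bind, no trades are prevented and deadweight loss is zero.

0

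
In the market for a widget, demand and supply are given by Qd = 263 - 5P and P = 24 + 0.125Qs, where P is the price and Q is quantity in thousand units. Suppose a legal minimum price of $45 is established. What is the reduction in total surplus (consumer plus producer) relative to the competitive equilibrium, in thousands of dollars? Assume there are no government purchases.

Rearranging supply gives Qs = 8P - 192. In a free market, 263 - 5P = 8P - 192 gives the equilibrium P* = 35, Q* = 88.
Because the floor (45) lies above the market-clearing price, it is binding.
At P = 45: Qd = 263 - 5·45 = 38 and Qs = 8·45 - 192 = 168.
Quantity traded falls to 38. At Q = 38 the demand price is (263 - 38)/5 = 45 and the supply price is (192 + 38)/8 = 28.75.
Deadweight loss = ½ · (45 - 28.75) · (88 - 38) = ½ · 16.25 · 50 = 406.25.

406.25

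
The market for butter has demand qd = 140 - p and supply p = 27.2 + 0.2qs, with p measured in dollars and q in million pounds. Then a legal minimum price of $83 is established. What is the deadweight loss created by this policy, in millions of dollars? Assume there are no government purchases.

Rearranging supply gives qs = 5p - 136. Equilibrium: 140 - p = 5p - 136, so 276 = 6p and p* = 46, q* = 94.
Since 83 > 46, the floor is binding.
At p = 83: qd = 140 - 83 = 57 and qs = 5·83 - 136 = 279.
Quantity traded falls to 57. At q = 57 the demand price is 140 - 57 = 83 and the supply price is (136 + 57)/5 = 38.6.
Deadweight loss = ½ · (83 - 38.6) · (94 - 57) = ½ · 44.4 · 37 = 821.4.

821.4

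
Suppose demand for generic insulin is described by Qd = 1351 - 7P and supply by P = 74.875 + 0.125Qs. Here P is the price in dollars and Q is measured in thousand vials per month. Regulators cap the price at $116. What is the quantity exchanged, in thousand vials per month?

Rearranging supply gives Qs = 8P - 599. Equilibrium: 1351 - 7P = 8P - 599, so 1950 = 15P and P* = 130, Q* = 441.
The ceiling of 116 is below the equilibrium price 130, so it binds.
At P = 116: Qd = 1351 - 7·116 = 539 and Qs = 8·116 - 599 = 329.
The quantity actually transacted is the short side, supply: 329.

329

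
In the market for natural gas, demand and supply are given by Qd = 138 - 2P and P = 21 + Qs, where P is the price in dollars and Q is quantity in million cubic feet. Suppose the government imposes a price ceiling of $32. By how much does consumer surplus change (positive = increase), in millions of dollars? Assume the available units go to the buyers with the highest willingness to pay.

120.75

Rearranging supply gives Qs = P - 21. In a free market, 138 - 2P = P - 21 gives the equilibrium P* = 53, Q* = 32.
Because the ceiling (32) lies below the market-clearing price, it is binding.
At P = 32: Qd = 138 - 2·32 = 74 and Qs = 32 - 21 = 11.
Consumer surplus without the control is ½ · (69 - 53) · 32 = 256.
With the ceiling, 11 units are sold at 32 (assume they go to the highest-value buyers). The demand price at Q = 11 is 63.5, so CS = ½ · [(69 - 32) + (63.5 - 32)] · 11 = 376.75.
Change in consumer surplus = 376.75 - 256 = 120.75.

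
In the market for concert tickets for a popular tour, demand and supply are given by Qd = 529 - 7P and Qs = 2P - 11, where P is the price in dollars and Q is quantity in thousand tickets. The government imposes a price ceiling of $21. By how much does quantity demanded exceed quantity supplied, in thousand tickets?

351

Equilibrium: 529 - 7P = 2P - 11, so 540 = 9P and P* = 60, Q* = 109.
Because the ceiling (21) lies below the market-clearing price, it is binding.
At P = 21: Qd = 529 - 7·21 = 382 and Qs = 2·21 - 11 = 31.
Shortage = Qd - Qs = 382 - 31 = 351.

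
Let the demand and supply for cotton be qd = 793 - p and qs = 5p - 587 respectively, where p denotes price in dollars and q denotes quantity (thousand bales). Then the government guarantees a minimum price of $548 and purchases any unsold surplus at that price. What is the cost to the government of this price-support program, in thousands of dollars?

In a free market, 793 - p = 5p - 587 gives the equilibrium p* = 230, q* = 563.
The floor of 548 is above the equilibrium price 230, so it binds.
At p = 548: qd = 793 - 548 = 245 and qs = 5·548 - 587 = 2153.
Surplus = qs - qd = 1908.
Government expenditure = surplus × support price = 1908 × 548 = 1045584.

1045584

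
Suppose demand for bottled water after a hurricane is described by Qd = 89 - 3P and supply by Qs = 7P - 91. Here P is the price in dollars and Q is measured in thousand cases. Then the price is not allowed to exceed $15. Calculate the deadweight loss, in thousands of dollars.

Without the control the market clears where 89 - 3P = 7P - 91, i.e. P* = 18 and Q* = 35.
Since 15 < 18, the ceiling is binding.
At P = 15: Qd = 89 - 3·15 = 44 and Qs = 7·15 - 91 = 14.
Quantity traded falls to 14. At Q = 14 the demand price is (89 - 14)/3 = 25 and the supply price is (91 + 14)/7 = 15.
Deadweight loss = ½ · (25 - 15) · (35 - 14) = ½ · 10 · 21 = 105.

105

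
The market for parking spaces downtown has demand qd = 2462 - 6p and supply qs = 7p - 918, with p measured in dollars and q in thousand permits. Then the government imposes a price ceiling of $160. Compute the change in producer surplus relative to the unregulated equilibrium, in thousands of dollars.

In a free market, 2462 - 6p = 7p - 918 gives the equilibrium p* = 260, q* = 902.
Because the ceiling (160) lies below the market-clearing price, it is binding.
At p = 160: qd = 2462 - 6·160 = 1502 and qs = 7·160 - 918 = 202.
Producer surplus without the control is ½ · (260 - 918/7) · 902 = 406802/7.
With the ceiling, producers sell 202 units at 160, so PS = ½ · (160 - 918/7) · 202 = 20402/7.
Change in producer surplus = 20402/7 - 406802/7 = -55200.

-55200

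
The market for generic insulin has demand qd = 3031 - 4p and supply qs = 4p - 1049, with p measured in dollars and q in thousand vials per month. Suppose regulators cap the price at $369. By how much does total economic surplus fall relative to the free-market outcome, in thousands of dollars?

Without the control the market clears where 3031 - 4p = 4p - 1049, i.e. p* = 510 and q* = 991.
The ceiling of 369 is below the equilibrium price 510, so it binds.
At p = 369: qd = 3031 - 4·369 = 1555 and qs = 4·369 - 1049 = 427.
Quantity traded falls to 427. At q = 427 the demand price is (3031 - 427)/4 = 651 and the supply price is (1049 + 427)/4 = 369.
Deadweight loss = ½ · (651 - 369) · (991 - 427) = ½ · 282 · 564 = 79524.

79524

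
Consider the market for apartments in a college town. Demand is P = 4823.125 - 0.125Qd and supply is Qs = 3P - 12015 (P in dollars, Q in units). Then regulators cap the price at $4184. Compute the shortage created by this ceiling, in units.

4576

Rearranging demand gives Qd = 38585 - 8P. Setting quantity demanded equal to quantity supplied, 38585 - 8P = 3P - 12015, gives P* = 4600 and Q* = 1785.
The ceiling of 4184 is below the equilibrium price 4600, so it binds.
At P = 4184: Qd = 38585 - 8·4184 = 5113 and Qs = 3·4184 - 12015 = 537.
Shortage = Qd - Qs = 5113 - 537 = 4576.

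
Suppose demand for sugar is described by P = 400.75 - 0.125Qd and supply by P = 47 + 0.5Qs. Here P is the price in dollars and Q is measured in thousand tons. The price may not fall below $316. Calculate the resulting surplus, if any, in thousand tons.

0

Rearranging demand gives Qd = 3206 - 8P; rearranging supply gives Qs = 2P - 94. Setting quantity demanded equal to quantity supplied, 3206 - 8P = 2P - 94, gives P* = 330 and Q* = 566.
Since 316 is below P* = 330, the floor does not bind and the free-market outcome prevails.
Since the control does not bind, there is no surplus.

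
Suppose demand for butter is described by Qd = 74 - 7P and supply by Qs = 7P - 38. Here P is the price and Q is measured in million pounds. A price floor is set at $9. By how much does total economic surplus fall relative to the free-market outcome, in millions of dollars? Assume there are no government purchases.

Setting quantity demanded equal to quantity supplied, 74 - 7P = 7P - 38, gives P* = 8 and Q* = 18.
Since 9 > 8, the floor is binding.
At P = 9: Qd = 74 - 7·9 = 11 and Qs = 7·9 - 38 = 25.
Quantity traded falls to 11. At Q = 11 the demand price is (74 - 11)/7 = 9 and the supply price is (38 + 11)/7 = 7.
Deadweight loss = ½ · (9 - 7) · (18 - 11) = ½ · 2 · 7 = 7.

7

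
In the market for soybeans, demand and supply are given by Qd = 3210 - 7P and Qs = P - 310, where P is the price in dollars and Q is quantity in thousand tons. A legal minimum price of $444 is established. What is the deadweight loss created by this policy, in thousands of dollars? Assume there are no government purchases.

448

Without the control the market clears where 3210 - 7P = P - 310, i.e. P* = 440 and Q* = 130.
The floor of 444 is above the equilibrium price 440, so it binds.
At P = 444: Qd = 3210 - 7·444 = 102 and Qs = 444 - 310 = 134.
Quantity traded falls to 102. At Q = 102 the demand price is (3210 - 102)/7 = 444 and the supply price is 310 + 102 = 412.
Deadweight loss = ½ · (444 - 412) · (130 - 102) = ½ · 32 · 28 = 448.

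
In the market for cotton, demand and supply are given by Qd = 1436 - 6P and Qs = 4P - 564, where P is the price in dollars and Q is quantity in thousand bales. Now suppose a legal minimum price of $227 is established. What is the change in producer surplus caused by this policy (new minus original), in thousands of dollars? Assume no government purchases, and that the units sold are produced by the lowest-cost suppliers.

Without the control the market clears where 1436 - 6P = 4P - 564, i.e. P* = 200 and Q* = 236.
The floor of 227 is above the equilibrium price 200, so it binds.
At P = 227: Qd = 1436 - 6·227 = 74 and Qs = 4·227 - 564 = 344.
Producer surplus without the control is ½ · (200 - 141) · 236 = 6962.
With the floor, 74 units are sold at 227. The supply price at Q = 74 is 159.5, so PS = ½ · [(227 - 141) + (227 - 159.5)] · 74 = 5679.5.
Change in producer surplus = 5679.5 - 6962 = -1282.5.

-1282.5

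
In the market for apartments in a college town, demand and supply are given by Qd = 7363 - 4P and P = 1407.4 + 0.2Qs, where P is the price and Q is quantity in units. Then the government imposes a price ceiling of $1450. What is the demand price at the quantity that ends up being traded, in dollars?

1787.5

Rearranging supply gives Qs = 5P - 7037. In a free market, 7363 - 4P = 5P - 7037 gives the equilibrium P* = 1600, Q* = 963.
Since 1450 < 1600, the ceiling is binding.
At P = 1450: Qd = 7363 - 4·1450 = 1563 and Qs = 5·1450 - 7037 = 213.
Only 213 units reach the market. On the demand curve, the marginal buyer's willingness to pay at Q = 213 is (7363 - 213)/4 = 1787.5.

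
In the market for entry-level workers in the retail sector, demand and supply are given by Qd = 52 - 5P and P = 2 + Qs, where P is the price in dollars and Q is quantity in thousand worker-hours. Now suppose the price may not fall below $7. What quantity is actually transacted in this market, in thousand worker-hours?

Rearranging supply gives Qs = P - 2. Without the control the market clears where 52 - 5P = P - 2, i.e. P* = 9 and Q* = 7.
Since 7 is below P* = 9, the floor does not bind and the free-market outcome prevails.

7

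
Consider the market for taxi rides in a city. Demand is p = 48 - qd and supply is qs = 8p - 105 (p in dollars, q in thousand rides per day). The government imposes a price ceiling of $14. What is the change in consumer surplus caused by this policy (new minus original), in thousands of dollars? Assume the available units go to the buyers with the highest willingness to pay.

-267

Rearranging demand gives qd = 48 - p. Without the control the market clears where 48 - p = 8p - 105, i.e. p* = 17 and q* = 31.
The ceiling of 14 is below the equilibrium price 17, so it binds.
At p = 14: qd = 48 - 14 = 34 and qs = 8·14 - 105 = 7.
Consumer surplus without the control is ½ · (48 - 17) · 31 = 480.5.
With the ceiling, 7 units are sold at 14 (assume they go to the highest-value buyers). The demand price at q = 7 is 41, so CS = ½ · [(48 - 14) + (41 - 14)] · 7 = 213.5.
Change in consumer surplus = 213.5 - 480.5 = -267.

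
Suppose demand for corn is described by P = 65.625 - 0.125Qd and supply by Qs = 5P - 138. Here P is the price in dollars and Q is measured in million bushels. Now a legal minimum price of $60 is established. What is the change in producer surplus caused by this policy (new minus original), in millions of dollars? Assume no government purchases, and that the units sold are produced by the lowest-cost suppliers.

Rearranging demand gives Qd = 525 - 8P. In a free market, 525 - 8P = 5P - 138 gives the equilibrium P* = 51, Q* = 117.
Because the floor (60) lies above the market-clearing price, it is binding.
At P = 60: Qd = 525 - 8·60 = 45 and Qs = 5·60 - 138 = 162.
Producer surplus without the control is ½ · (51 - 27.6) · 117 = 1368.9.
With the floor, 45 units are sold at 60. The supply price at Q = 45 is 36.6, so PS = ½ · [(60 - 27.6) + (60 - 36.6)] · 45 = 1255.5.
Change in producer surplus = 1255.5 - 1368.9 = -113.4.

-113.4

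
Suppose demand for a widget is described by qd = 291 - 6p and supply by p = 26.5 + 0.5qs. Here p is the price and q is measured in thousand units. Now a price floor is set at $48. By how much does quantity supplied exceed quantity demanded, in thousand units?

Rearranging supply gives qs = 2p - 53. In a free market, 291 - 6p = 2p - 53 gives the equilibrium p* = 43, q* = 33.
Since 48 > 43, the floor is binding.
At p = 48: qd = 291 - 6·48 = 3 and qs = 2·48 - 53 = 43.
Surplus = qs - qd = 43 - 3 = 40.

40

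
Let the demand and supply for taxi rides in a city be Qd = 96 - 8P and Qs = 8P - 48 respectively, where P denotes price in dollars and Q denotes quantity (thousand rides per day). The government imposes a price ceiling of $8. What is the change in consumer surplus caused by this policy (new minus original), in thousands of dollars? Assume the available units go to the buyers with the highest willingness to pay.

Setting quantity demanded equal to quantity supplied, 96 - 8P = 8P - 48, gives P* = 9 and Q* = 24.
Because the ceiling (8) lies below the market-clearing price, it is binding.
At P = 8: Qd = 96 - 8·8 = 32 and Qs = 8·8 - 48 = 16.
Consumer surplus without the control is ½ · (12 - 9) · 24 = 36.
With the ceiling, 16 units are sold at 8 (assume they go to the highest-value buyers). The demand price at Q = 16 is 10, so CS = ½ · [(12 - 8) + (10 - 8)] · 16 = 48.
Change in consumer surplus = 48 - 36 = 12.

12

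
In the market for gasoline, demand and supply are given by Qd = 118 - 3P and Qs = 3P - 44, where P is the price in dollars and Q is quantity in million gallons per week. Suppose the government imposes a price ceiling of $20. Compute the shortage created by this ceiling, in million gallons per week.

Equilibrium: 118 - 3P = 3P - 44, so 162 = 6P and P* = 27, Q* = 37.
Since 20 < 27, the ceiling is binding.
At P = 20: Qd = 118 - 3·20 = 58 and Qs = 3·20 - 44 = 16.
Shortage = Qd - Qs = 58 - 16 = 42.

42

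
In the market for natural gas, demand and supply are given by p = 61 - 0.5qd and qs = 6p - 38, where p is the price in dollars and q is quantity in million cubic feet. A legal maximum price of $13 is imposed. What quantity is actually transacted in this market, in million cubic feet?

40

Rearranging demand gives qd = 122 - 2p. Equilibrium: 122 - 2p = 6p - 38, so 160 = 8p and p* = 20, q* = 82.
The ceiling of 13 is below the equilibrium price 20, so it binds.
At p = 13: qd = 122 - 2·13 = 96 and qs = 6·13 - 38 = 40.
The quantity actually transacted is the short side, supply: 40.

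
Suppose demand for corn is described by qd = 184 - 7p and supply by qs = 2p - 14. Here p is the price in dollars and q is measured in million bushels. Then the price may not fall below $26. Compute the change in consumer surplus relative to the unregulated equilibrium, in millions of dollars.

-64

Without the control the market clears where 184 - 7p = 2p - 14, i.e. p* = 22 and q* = 30.
The floor of 26 is above the equilibrium price 22, so it binds.
At p = 26: qd = 184 - 7·26 = 2 and qs = 2·26 - 14 = 38.
Consumer surplus without the control is ½ · (184/7 - 22) · 30 = 450/7.
With the floor, consumers buy 2 units at 26, so CS = ½ · (184/7 - 26) · 2 = 2/7.
Change in consumer surplus = 2/7 - 450/7 = -64.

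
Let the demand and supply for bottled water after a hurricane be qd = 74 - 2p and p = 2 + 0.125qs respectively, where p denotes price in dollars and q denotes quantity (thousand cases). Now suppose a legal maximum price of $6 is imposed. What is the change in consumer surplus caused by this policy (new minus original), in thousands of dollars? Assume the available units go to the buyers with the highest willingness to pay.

Rearranging supply gives qs = 8p - 16. Setting quantity demanded equal to quantity supplied, 74 - 2p = 8p - 16, gives p* = 9 and q* = 56.
Since 6 < 9, the ceiling is binding.
At p = 6: qd = 74 - 2·6 = 62 and qs = 8·6 - 16 = 32.
Consumer surplus without the control is ½ · (37 - 9) · 56 = 784.
With the ceiling, 32 units are sold at 6 (assume they go to the highest-value buyers). The demand price at q = 32 is 21, so CS = ½ · [(37 - 6) + (21 - 6)] · 32 = 736.
Change in consumer surplus = 736 - 784 = -48.

-48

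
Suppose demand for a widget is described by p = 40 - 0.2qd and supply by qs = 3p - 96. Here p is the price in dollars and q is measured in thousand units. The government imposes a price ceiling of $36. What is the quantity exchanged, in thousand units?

Rearranging demand gives qd = 200 - 5p. In a free market, 200 - 5p = 3p - 96 gives the equilibrium p* = 37, q* = 15.
Because the ceiling (36) lies below the market-clearing price, it is binding.
At p = 36: qd = 200 - 5·36 = 20 and qs = 3·36 - 96 = 12.
The quantity actually transacted is the short side, supply: 12.

12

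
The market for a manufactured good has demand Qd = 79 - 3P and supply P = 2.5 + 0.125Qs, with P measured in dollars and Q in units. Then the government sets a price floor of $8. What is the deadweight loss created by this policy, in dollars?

0

Rearranging supply gives Qs = 8P - 20. In a free market, 79 - 3P = 8P - 20 gives the equilibrium P* = 9, Q* = 52.
The floor of 8 is below the equilibrium price 9, so it is not binding; the market clears at P* = 9, Q* = 52.
Since the control does not bind, no trades are prevented and deadweight loss is zero.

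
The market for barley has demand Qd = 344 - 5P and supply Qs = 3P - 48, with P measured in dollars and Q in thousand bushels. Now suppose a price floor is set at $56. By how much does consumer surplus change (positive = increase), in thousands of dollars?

-570.5

Equilibrium: 344 - 5P = 3P - 48, so 392 = 8P and P* = 49, Q* = 99.
Because the floor (56) lies above the market-clearing price, it is binding.
At P = 56: Qd = 344 - 5·56 = 64 and Qs = 3·56 - 48 = 120.
Consumer surplus without the control is ½ · (68.8 - 49) · 99 = 980.1.
With the floor, consumers buy 64 units at 56, so CS = ½ · (68.8 - 56) · 64 = 409.6.
Change in consumer surplus = 409.6 - 980.1 = -570.5.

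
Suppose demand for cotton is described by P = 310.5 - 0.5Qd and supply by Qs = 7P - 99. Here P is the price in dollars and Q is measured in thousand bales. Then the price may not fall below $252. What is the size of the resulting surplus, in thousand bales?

Rearranging demand gives Qd = 621 - 2P. In a free market, 621 - 2P = 7P - 99 gives the equilibrium P* = 80, Q* = 461.
Since 252 > 80, the floor is binding.
At P = 252: Qd = 621 - 2·252 = 117 and Qs = 7·252 - 99 = 1665.
Surplus = Qs - Qd = 1665 - 117 = 1548.

1548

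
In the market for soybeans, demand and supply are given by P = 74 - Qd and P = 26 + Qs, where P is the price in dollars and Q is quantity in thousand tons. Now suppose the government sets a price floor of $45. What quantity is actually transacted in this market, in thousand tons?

Rearranging demand gives Qd = 74 - P; rearranging supply gives Qs = P - 26. Setting quantity demanded equal to quantity supplied, 74 - P = P - 26, gives P* = 50 and Q* = 24.
Since 45 is below P* = 50, the floor does not bind and the free-market outcome prevails.

24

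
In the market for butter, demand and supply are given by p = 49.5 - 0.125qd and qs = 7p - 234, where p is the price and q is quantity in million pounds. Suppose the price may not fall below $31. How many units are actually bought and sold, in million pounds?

60

Rearranging demand gives qd = 396 - 8p. Equilibrium: 396 - 8p = 7p - 234, so 630 = 15p and p* = 42, q* = 60.
The floor of 31 is below the equilibrium price 42, so it is not binding; the market clears at p* = 42, q* = 60.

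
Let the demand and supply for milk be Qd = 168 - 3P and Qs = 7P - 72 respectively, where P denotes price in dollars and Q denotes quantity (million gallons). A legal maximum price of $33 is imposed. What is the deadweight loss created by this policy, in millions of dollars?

0

In a free market, 168 - 3P = 7P - 72 gives the equilibrium P* = 24, Q* = 96.
Since 33 is above P* = 24, the ceiling does not bind and the free-market outcome prevails.
Since the control does not bind, no trades are prevented and deadweight loss is zero.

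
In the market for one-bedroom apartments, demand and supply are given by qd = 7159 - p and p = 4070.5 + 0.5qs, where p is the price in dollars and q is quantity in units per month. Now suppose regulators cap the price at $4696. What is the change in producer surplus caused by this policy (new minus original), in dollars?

Rearranging supply gives qs = 2p - 8141. Setting quantity demanded equal to quantity supplied, 7159 - p = 2p - 8141, gives p* = 5100 and q* = 2059.
The ceiling of 4696 is below the equilibrium price 5100, so it binds.
At p = 4696: qd = 7159 - 4696 = 2463 and qs = 2·4696 - 8141 = 1251.
Producer surplus without the control is ½ · (5100 - 4070.5) · 2059 = 1059870.25.
With the ceiling, producers sell 1251 units at 4696, so PS = ½ · (4696 - 4070.5) · 1251 = 391250.25.
Change in producer surplus = 391250.25 - 1059870.25 = -668620.

-668620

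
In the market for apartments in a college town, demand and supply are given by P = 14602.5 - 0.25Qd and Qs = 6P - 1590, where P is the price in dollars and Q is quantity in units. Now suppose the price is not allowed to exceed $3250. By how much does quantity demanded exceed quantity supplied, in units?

Rearranging demand gives Qd = 58410 - 4P. Without the control the market clears where 58410 - 4P = 6P - 1590, i.e. P* = 6000 and Q* = 34410.
Since 3250 < 6000, the ceiling is binding.
At P = 3250: Qd = 58410 - 4·3250 = 45410 and Qs = 6·3250 - 1590 = 17910.
Shortage = Qd - Qs = 45410 - 17910 = 27500.

27500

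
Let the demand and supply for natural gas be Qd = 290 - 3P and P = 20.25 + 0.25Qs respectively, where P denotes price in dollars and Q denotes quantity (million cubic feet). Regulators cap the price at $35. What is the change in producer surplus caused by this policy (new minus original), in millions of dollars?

Rearranging supply gives Qs = 4P - 81. In a free market, 290 - 3P = 4P - 81 gives the equilibrium P* = 53, Q* = 131.
Since 35 < 53, the ceiling is binding.
At P = 35: Qd = 290 - 3·35 = 185 and Qs = 4·35 - 81 = 59.
Producer surplus without the control is ½ · (53 - 20.25) · 131 = 2145.125.
With the ceiling, producers sell 59 units at 35, so PS = ½ · (35 - 20.25) · 59 = 435.125.
Change in producer surplus = 435.125 - 2145.125 = -1710.

-1710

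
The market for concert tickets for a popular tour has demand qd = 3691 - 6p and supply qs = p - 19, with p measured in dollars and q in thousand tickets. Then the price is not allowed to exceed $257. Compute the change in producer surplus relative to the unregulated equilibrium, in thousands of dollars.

Without the control the market clears where 3691 - 6p = p - 19, i.e. p* = 530 and q* = 511.
Because the ceiling (257) lies below the market-clearing price, it is binding.
At p = 257: qd = 3691 - 6·257 = 2149 and qs = 257 - 19 = 238.
Producer surplus without the control is ½ · (530 - 19) · 511 = 130560.5.
With the ceiling, producers sell 238 units at 257, so PS = ½ · (257 - 19) · 238 = 28322.
Change in producer surplus = 28322 - 130560.5 = -102238.5.

-102238.5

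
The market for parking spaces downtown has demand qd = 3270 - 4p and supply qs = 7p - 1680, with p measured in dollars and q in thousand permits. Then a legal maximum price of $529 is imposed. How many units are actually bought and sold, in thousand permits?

In a free market, 3270 - 4p = 7p - 1680 gives the equilibrium p* = 450, q* = 1470.
Since 529 is above p* = 450, the ceiling does not bind and the free-market outcome prevails.

1470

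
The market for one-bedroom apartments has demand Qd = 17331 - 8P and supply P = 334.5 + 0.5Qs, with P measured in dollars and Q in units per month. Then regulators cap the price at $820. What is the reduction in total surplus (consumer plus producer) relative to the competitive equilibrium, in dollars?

Rearranging supply gives Qs = 2P - 669. Equilibrium: 17331 - 8P = 2P - 669, so 18000 = 10P and P* = 1800, Q* = 2931.
Because the ceiling (820) lies below the market-clearing price, it is binding.
At P = 820: Qd = 17331 - 8·820 = 10771 and Qs = 2·820 - 669 = 971.
Quantity traded falls to 971. At Q = 971 the demand price is (17331 - 971)/8 = 2045 and the supply price is (669 + 971)/2 = 820.
Deadweight loss = ½ · (2045 - 820) · (2931 - 971) = ½ · 1225 · 1960 = 1200500.

1200500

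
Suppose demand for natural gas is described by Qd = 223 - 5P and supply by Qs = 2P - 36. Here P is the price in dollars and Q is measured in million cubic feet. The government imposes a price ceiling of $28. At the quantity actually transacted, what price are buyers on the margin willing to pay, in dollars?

Equilibrium: 223 - 5P = 2P - 36, so 259 = 7P and P* = 37, Q* = 38.
The ceiling of 28 is below the equilibrium price 37, so it binds.
At P = 28: Qd = 223 - 5·28 = 83 and Qs = 2·28 - 36 = 20.
Only 20 units reach the market. On the demand curve, the marginal buyer's willingness to pay at Q = 20 is (223 - 20)/5 = 40.6.

40.6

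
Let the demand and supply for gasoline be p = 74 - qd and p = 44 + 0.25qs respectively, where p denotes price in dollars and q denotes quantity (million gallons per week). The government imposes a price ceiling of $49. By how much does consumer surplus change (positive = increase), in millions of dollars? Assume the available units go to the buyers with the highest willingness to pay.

Rearranging demand gives qd = 74 - p; rearranging supply gives qs = 4p - 176. Without the control the market clears where 74 - p = 4p - 176, i.e. p* = 50 and q* = 24.
Because the ceiling (49) lies below the market-clearing price, it is binding.
At p = 49: qd = 74 - 49 = 25 and qs = 4·49 - 176 = 20.
Consumer surplus without the control is ½ · (74 - 50) · 24 = 288.
With the ceiling, 20 units are sold at 49 (assume they go to the highest-value buyers). The demand price at q = 20 is 54, so CS = ½ · [(74 - 49) + (54 - 49)] · 20 = 300.
Change in consumer surplus = 300 - 288 = 12.

12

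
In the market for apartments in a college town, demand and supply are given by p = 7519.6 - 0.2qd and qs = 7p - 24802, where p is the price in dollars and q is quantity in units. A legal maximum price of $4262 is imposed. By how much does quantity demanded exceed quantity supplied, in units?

11256

Rearranging demand gives qd = 37598 - 5p. Setting quantity demanded equal to quantity supplied, 37598 - 5p = 7p - 24802, gives p* = 5200 and q* = 11598.
Because the ceiling (4262) lies below the market-clearing price, it is binding.
At p = 4262: qd = 37598 - 5·4262 = 16288 and qs = 7·4262 - 24802 = 5032.
Shortage = qd - qs = 16288 - 5032 = 11256.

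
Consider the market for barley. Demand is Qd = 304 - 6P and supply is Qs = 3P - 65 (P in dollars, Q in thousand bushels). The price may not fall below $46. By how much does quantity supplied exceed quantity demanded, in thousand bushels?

Setting quantity demanded equal to quantity supplied, 304 - 6P = 3P - 65, gives P* = 41 and Q* = 58.
Because the floor (46) lies above the market-clearing price, it is binding.
At P = 46: Qd = 304 - 6·46 = 28 and Qs = 3·46 - 65 = 73.
Surplus = Qs - Qd = 73 - 28 = 45.

45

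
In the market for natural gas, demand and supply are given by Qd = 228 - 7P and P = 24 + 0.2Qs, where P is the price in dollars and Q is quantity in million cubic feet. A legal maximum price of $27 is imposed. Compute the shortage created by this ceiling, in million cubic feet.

24

Rearranging supply gives Qs = 5P - 120. In a free market, 228 - 7P = 5P - 120 gives the equilibrium P* = 29, Q* = 25.
The ceiling of 27 is below the equilibrium price 29, so it binds.
At P = 27: Qd = 228 - 7·27 = 39 and Qs = 5·27 - 120 = 15.
Shortage = Qd - Qs = 39 - 15 = 24.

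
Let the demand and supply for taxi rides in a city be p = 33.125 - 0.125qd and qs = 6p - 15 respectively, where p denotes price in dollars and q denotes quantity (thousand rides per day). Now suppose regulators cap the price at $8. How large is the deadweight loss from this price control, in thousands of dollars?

Rearranging demand gives qd = 265 - 8p. Setting quantity demanded equal to quantity supplied, 265 - 8p = 6p - 15, gives p* = 20 and q* = 105.
The ceiling of 8 is below the equilibrium price 20, so it binds.
At p = 8: qd = 265 - 8·8 = 201 and qs = 6·8 - 15 = 33.
Quantity traded falls to 33. At q = 33 the demand price is (265 - 33)/8 = 29 and the supply price is (15 + 33)/6 = 8.
Deadweight loss = ½ · (29 - 8) · (105 - 33) = ½ · 21 · 72 = 756.

756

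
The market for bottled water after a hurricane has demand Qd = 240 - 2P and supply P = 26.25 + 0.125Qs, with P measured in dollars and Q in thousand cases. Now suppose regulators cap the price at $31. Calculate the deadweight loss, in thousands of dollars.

Rearranging supply gives Qs = 8P - 210. Setting quantity demanded equal to quantity supplied, 240 - 2P = 8P - 210, gives P* = 45 and Q* = 150.
Because the ceiling (31) lies below the market-clearing price, it is binding.
At P = 31: Qd = 240 - 2·31 = 178 and Qs = 8·31 - 210 = 38.
Quantity traded falls to 38. At Q = 38 the demand price is (240 - 38)/2 = 101 and the supply price is (210 + 38)/8 = 31.
Deadweight loss = ½ · (101 - 31) · (150 - 38) = ½ · 70 · 112 = 3920.

3920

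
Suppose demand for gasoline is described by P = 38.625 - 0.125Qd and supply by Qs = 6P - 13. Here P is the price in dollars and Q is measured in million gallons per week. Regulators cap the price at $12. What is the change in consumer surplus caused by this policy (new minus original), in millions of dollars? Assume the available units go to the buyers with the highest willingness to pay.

376.75

Rearranging demand gives Qd = 309 - 8P. In a free market, 309 - 8P = 6P - 13 gives the equilibrium P* = 23, Q* = 125.
Because the ceiling (12) lies below the market-clearing price, it is binding.
At P = 12: Qd = 309 - 8·12 = 213 and Qs = 6·12 - 13 = 59.
Consumer surplus without the control is ½ · (38.625 - 23) · 125 = 976.5625.
With the ceiling, 59 units are sold at 12 (assume they go to the highest-value buyers). The demand price at Q = 59 is 31.25, so CS = ½ · [(38.625 - 12) + (31.25 - 12)] · 59 = 1353.3125.
Change in consumer surplus = 1353.3125 - 976.5625 = 376.75.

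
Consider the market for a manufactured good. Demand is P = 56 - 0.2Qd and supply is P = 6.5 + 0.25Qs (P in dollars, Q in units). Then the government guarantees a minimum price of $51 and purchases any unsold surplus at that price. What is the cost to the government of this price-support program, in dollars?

Rearranging demand gives Qd = 280 - 5P; rearranging supply gives Qs = 4P - 26. Without the control the market clears where 280 - 5P = 4P - 26, i.e. P* = 34 and Q* = 110.
The floor of 51 is above the equilibrium price 34, so it binds.
At P = 51: Qd = 280 - 5·51 = 25 and Qs = 4·51 - 26 = 178.
Surplus = Qs - Qd = 153.
Government expenditure = surplus × support price = 153 × 51 = 7803.

7803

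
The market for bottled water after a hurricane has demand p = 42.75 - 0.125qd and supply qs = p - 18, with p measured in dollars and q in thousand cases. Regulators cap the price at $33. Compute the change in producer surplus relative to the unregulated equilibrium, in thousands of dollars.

Rearranging demand gives qd = 342 - 8p. Equilibrium: 342 - 8p = p - 18, so 360 = 9p and p* = 40, q* = 22.
Since 33 < 40, the ceiling is binding.
At p = 33: qd = 342 - 8·33 = 78 and qs = 33 - 18 = 15.
Producer surplus without the control is ½ · (40 - 18) · 22 = 242.
With the ceiling, producers sell 15 units at 33, so PS = ½ · (33 - 18) · 15 = 112.5.
Change in producer surplus = 112.5 - 242 = -129.5.

-129.5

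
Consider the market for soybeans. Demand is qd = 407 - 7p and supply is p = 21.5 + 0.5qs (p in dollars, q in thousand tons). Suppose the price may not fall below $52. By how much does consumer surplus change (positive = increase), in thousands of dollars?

Rearranging supply gives qs = 2p - 43. Equilibrium: 407 - 7p = 2p - 43, so 450 = 9p and p* = 50, q* = 57.
Since 52 > 50, the floor is binding.
At p = 52: qd = 407 - 7·52 = 43 and qs = 2·52 - 43 = 61.
Consumer surplus without the control is ½ · (407/7 - 50) · 57 = 3249/14.
With the floor, consumers buy 43 units at 52, so CS = ½ · (407/7 - 52) · 43 = 1849/14.
Change in consumer surplus = 1849/14 - 3249/14 = -100.

-100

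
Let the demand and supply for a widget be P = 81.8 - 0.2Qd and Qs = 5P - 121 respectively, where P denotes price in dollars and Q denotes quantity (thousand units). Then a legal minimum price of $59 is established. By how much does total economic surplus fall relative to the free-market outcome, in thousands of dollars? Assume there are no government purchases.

180

Rearranging demand gives Qd = 409 - 5P. Equilibrium: 409 - 5P = 5P - 121, so 530 = 10P and P* = 53, Q* = 144.
Since 59 > 53, the floor is binding.
At P = 59: Qd = 409 - 5·59 = 114 and Qs = 5·59 - 121 = 174.
Quantity traded falls to 114. At Q = 114 the demand price is (409 - 114)/5 = 59 and the supply price is (121 + 114)/5 = 47.
Deadweight loss = ½ · (59 - 47) · (144 - 114) = ½ · 12 · 30 = 180.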